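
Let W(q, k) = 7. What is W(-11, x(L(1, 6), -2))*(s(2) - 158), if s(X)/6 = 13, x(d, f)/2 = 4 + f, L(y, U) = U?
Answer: -560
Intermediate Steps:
x(d, f) = 8 + 2*f (x(d, f) = 2*(4 + f) = 8 + 2*f)
s(X) = 78 (s(X) = 6*13 = 78)
W(-11, x(L(1, 6), -2))*(s(2) - 158) = 7*(78 - 158) = 7*(-80) = -560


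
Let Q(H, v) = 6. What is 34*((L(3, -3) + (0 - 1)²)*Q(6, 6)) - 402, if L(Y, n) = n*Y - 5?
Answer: -3054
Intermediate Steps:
L(Y, n) = -5 + Y*n (L(Y, n) = Y*n - 5 = -5 + Y*n)
34*((L(3, -3) + (0 - 1)²)*Q(6, 6)) - 402 = 34*(((-5 + 3*(-3)) + (0 - 1)²)*6) - 402 = 34*(((-5 - 9) + (-1)²)*6) - 402 = 34*((-14 + 1)*6) - 402 = 34*(-13*6) - 402 = 34*(-78) - 402 = -2652 - 402 = -3054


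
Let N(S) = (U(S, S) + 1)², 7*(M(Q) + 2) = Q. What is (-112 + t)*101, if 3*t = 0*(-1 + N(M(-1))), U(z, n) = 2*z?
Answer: -11312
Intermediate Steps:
M(Q) = -2 + Q/7
N(S) = (1 + 2*S)² (N(S) = (2*S + 1)² = (1 + 2*S)²)
t = 0 (t = (0*(-1 + (1 + 2*(-2 + (⅐)*(-1)))²))/3 = (0*(-1 + (1 + 2*(-2 - ⅐))²))/3 = (0*(-1 + (1 + 2*(-15/7))²))/3 = (0*(-1 + (1 - 30/7)²))/3 = (0*(-1 + (-23/7)²))/3 = (0*(-1 + 529/49))/3 = (0*(480/49))/3 = (⅓)*0 = 0)
(-112 + t)*101 = (-112 + 0)*101 = -112*101 = -11312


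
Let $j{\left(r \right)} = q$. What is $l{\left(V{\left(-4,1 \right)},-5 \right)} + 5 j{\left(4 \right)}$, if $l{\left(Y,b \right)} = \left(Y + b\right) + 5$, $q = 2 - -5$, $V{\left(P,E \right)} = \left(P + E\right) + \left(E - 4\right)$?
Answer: $29$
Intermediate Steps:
$V{\left(P,E \right)} = -4 + P + 2 E$ ($V{\left(P,E \right)} = \left(E + P\right) + \left(E - 4\right) = \left(E + P\right) + \left(-4 + E\right) = -4 + P + 2 E$)
$q = 7$ ($q = 2 + 5 = 7$)
$l{\left(Y,b \right)} = 5 + Y + b$
$j{\left(r \right)} = 7$
$l{\left(V{\left(-4,1 \right)},-5 \right)} + 5 j{\left(4 \right)} = \left(5 - 6 - 5\right) + 5 \cdot 7 = \left(5 - 6 - 5\right) + 35 = -6 + 35 = 29$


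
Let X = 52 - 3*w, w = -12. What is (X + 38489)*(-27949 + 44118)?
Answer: 623751513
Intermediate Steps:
X = 88 (X = 52 - 3*(-12) = 52 + 36 = 88)
(X + 38489)*(-27949 + 44118) = (88 + 38489)*(-27949 + 44118) = 38577*16169 = 623751513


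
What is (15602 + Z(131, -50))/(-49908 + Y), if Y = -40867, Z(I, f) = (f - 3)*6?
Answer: -15284/90775 ≈ -0.16837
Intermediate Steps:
Z(I, f) = -18 + 6*f (Z(I, f) = (-3 + f)*6 = -18 + 6*f)
(15602 + Z(131, -50))/(-49908 + Y) = (15602 + (-18 + 6*(-50)))/(-49908 - 40867) = (15602 + (-18 - 300))/(-90775) = (15602 - 318)*(-1/90775) = 15284*(-1/90775) = -15284/90775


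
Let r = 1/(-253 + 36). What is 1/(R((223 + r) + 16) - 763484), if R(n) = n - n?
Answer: -1/763484 ≈ -1.3098e-6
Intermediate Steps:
r = -1/217 (r = 1/(-217) = -1/217 ≈ -0.0046083)
R(n) = 0
1/(R((223 + r) + 16) - 763484) = 1/(0 - 763484) = 1/(-763484) = -1/763484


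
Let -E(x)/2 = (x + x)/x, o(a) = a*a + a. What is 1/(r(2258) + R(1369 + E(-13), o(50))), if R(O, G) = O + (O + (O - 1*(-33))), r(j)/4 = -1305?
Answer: -1/1092 ≈ -0.00091575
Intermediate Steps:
o(a) = a + a**2 (o(a) = a**2 + a = a + a**2)
E(x) = -4 (E(x) = -2*(x + x)/x = -2*2*x/x = -2*2 = -4)
r(j) = -5220 (r(j) = 4*(-1305) = -5220)
R(O, G) = 33 + 3*O (R(O, G) = O + (O + (O + 33)) = O + (O + (33 + O)) = O + (33 + 2*O) = 33 + 3*O)
1/(r(2258) + R(1369 + E(-13), o(50))) = 1/(-5220 + (33 + 3*(1369 - 4))) = 1/(-5220 + (33 + 3*1365)) = 1/(-5220 + (33 + 4095)) = 1/(-5220 + 4128) = 1/(-1092) = -1/1092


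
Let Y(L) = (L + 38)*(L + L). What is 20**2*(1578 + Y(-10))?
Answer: 407200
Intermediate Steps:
Y(L) = 2*L*(38 + L) (Y(L) = (38 + L)*(2*L) = 2*L*(38 + L))
20**2*(1578 + Y(-10)) = 20**2*(1578 + 2*(-10)*(38 - 10)) = 400*(1578 + 2*(-10)*28) = 400*(1578 - 560) = 400*1018 = 407200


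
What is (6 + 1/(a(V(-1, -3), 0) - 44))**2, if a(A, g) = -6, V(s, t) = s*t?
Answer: 89401/2500 ≈ 35.760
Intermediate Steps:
(6 + 1/(a(V(-1, -3), 0) - 44))**2 = (6 + 1/(-6 - 44))**2 = (6 + 1/(-50))**2 = (6 - 1/50)**2 = (299/50)**2 = 89401/2500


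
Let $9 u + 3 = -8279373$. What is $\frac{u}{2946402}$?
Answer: $- \frac{1379896}{4419603} \approx -0.31222$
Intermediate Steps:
$u = - \frac{2759792}{3}$ ($u = - \frac{1}{3} + \frac{1}{9} \left(-8279373\right) = - \frac{1}{3} - \frac{2759791}{3} = - \frac{2759792}{3} \approx -9.1993 \cdot 10^{5}$)
$\frac{u}{2946402} = - \frac{2759792}{3 \cdot 2946402} = \left(- \frac{2759792}{3}\right) \frac{1}{2946402} = - \frac{1379896}{4419603}$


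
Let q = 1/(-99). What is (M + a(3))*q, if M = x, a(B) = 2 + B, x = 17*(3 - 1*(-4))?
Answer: -124/99 ≈ -1.2525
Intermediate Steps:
x = 119 (x = 17*(3 + 4) = 17*7 = 119)
M = 119
q = -1/99 ≈ -0.010101
(M + a(3))*q = (119 + (2 + 3))*(-1/99) = (119 + 5)*(-1/99) = 124*(-1/99) = -124/99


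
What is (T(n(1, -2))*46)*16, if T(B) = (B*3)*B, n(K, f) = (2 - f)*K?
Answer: 35328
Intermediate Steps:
n(K, f) = K*(2 - f)
T(B) = 3*B² (T(B) = (3*B)*B = 3*B²)
(T(n(1, -2))*46)*16 = ((3*(1*(2 - 1*(-2)))²)*46)*16 = ((3*(1*(2 + 2))²)*46)*16 = ((3*(1*4)²)*46)*16 = ((3*4²)*46)*16 = ((3*16)*46)*16 = (48*46)*16 = 2208*16 = 35328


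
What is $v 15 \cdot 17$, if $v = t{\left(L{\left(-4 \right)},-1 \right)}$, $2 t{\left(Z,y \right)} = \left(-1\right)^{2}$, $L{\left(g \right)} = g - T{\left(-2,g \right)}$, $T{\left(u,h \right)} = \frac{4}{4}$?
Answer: $\frac{255}{2} \approx 127.5$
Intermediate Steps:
$T{\left(u,h \right)} = 1$ ($T{\left(u,h \right)} = 4 \cdot \frac{1}{4} = 1$)
$L{\left(g \right)} = -1 + g$ ($L{\left(g \right)} = g - 1 = -1 + g$)
$t{\left(Z,y \right)} = \frac{1}{2}$ ($t{\left(Z,y \right)} = \frac{\left(-1\right)^{2}}{2} = \frac{1}{2} \cdot 1 = \frac{1}{2}$)
$v = \frac{1}{2} \approx 0.5$
$v 15 \cdot 17 = \frac{1}{2} \cdot 15 \cdot 17 = \frac{15}{2} \cdot 17 = \frac{255}{2}$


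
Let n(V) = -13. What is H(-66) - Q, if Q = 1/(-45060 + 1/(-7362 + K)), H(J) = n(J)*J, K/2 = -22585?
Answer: 2030964920750/2367091921 ≈ 858.00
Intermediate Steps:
K = -45170 (K = 2*(-22585) = -45170)
H(J) = -13*J
Q = -52532/2367091921 (Q = 1/(-45060 + 1/(-7362 - 45170)) = 1/(-45060 + 1/(-52532)) = 1/(-45060 - 1/52532) = 1/(-2367091921/52532) = -52532/2367091921 ≈ -2.2193e-5)
H(-66) - Q = -13*(-66) - 1*(-52532/2367091921) = 858 + 52532/2367091921 = 2030964920750/2367091921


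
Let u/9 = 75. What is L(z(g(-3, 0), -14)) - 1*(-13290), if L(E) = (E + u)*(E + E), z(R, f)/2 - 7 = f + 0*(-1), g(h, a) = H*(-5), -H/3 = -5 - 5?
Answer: -5218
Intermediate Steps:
H = 30 (H = -3*(-5 - 5) = -3*(-10) = 30)
u = 675 (u = 9*75 = 675)
g(h, a) = -150 (g(h, a) = 30*(-5) = -150)
z(R, f) = 14 + 2*f (z(R, f) = 14 + 2*(f + 0*(-1)) = 14 + 2*(f + 0) = 14 + 2*f)
L(E) = 2*E*(675 + E) (L(E) = (E + 675)*(E + E) = (675 + E)*(2*E) = 2*E*(675 + E))
L(z(g(-3, 0), -14)) - 1*(-13290) = 2*(14 + 2*(-14))*(675 + (14 + 2*(-14))) - 1*(-13290) = 2*(14 - 28)*(675 + (14 - 28)) + 13290 = 2*(-14)*(675 - 14) + 13290 = 2*(-14)*661 + 13290 = -18508 + 13290 = -5218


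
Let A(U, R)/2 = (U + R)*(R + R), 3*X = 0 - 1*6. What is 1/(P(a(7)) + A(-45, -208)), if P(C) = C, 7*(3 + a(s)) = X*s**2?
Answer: 1/210479 ≈ 4.7511e-6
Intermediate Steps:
X = -2 (X = (0 - 1*6)/3 = (0 - 6)/3 = (1/3)*(-6) = -2)
A(U, R) = 4*R*(R + U) (A(U, R) = 2*((U + R)*(R + R)) = 2*((R + U)*(2*R)) = 2*(2*R*(R + U)) = 4*R*(R + U))
a(s) = -3 - 2*s**2/7 (a(s) = -3 + (-2*s**2)/7 = -3 - 2*s**2/7)
1/(P(a(7)) + A(-45, -208)) = 1/((-3 - 2/7*7**2) + 4*(-208)*(-208 - 45)) = 1/((-3 - 2/7*49) + 4*(-208)*(-253)) = 1/((-3 - 14) + 210496) = 1/(-17 + 210496) = 1/210479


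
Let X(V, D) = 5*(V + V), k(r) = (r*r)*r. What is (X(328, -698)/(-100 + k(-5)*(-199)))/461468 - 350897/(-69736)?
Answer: 200587995392749/39864130069960 ≈ 5.0318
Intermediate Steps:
k(r) = r³ (k(r) = r²*r = r³)
X(V, D) = 10*V (X(V, D) = 5*(2*V) = 10*V)
(X(328, -698)/(-100 + k(-5)*(-199)))/461468 - 350897/(-69736) = ((10*328)/(-100 + (-5)³*(-199)))/461468 - 350897/(-69736) = (3280/(-100 - 125*(-199)))*(1/461468) - 350897*(-1/69736) = (3280/(-100 + 24875))*(1/461468) + 350897/69736 = (3280/24775)*(1/461468) + 350897/69736 = (3280*(1/24775))*(1/461468) + 350897/69736 = (656/4955)*(1/461468) + 350897/69736 = 164/571643485 + 350897/69736 = 200587995392749/39864130069960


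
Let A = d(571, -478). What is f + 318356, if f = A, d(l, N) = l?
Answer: 318927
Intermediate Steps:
A = 571
f = 571
f + 318356 = 571 + 318356 = 318927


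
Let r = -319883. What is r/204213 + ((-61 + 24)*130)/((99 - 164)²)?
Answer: -35904157/13273845 ≈ -2.7049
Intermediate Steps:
r/204213 + ((-61 + 24)*130)/((99 - 164)²) = -319883/204213 + ((-61 + 24)*130)/((99 - 164)²) = -319883*1/204213 + (-37*130)/((-65)²) = -319883/204213 - 4810/4225 = -319883/204213 - 4810*1/4225 = -319883/204213 - 74/65 = -35904157/13273845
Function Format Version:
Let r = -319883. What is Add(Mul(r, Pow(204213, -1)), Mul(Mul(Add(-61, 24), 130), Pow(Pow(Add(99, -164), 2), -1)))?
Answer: Rational(-35904157, 13273845) ≈ -2.7049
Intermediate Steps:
Add(Mul(r, Pow(204213, -1)), Mul(Mul(Add(-61, 24), 130), Pow(Pow(Add(99, -164), 2), -1))) = Add(Mul(-319883, Pow(204213, -1)), Mul(Mul(Add(-61, 24), 130), Pow(Pow(Add(99, -164), 2), -1))) = Add(Mul(-319883, Rational(1, 204213)), Mul(Mul(-37, 130), Pow(Pow(-65, 2), -1))) = Add(Rational(-319883, 204213), Mul(-4810, Pow(4225, -1))) = Add(Rational(-319883, 204213), Mul(-4810, Rational(1, 4225))) = Add(Rational(-319883, 204213), Rational(-74, 65)) = Rational(-35904157, 13273845)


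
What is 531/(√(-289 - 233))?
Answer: -177*I*√58/58 ≈ -23.241*I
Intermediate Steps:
531/(√(-289 - 233)) = 531/(√(-522)) = 531/((3*I*√58)) = 531*(-I*√58/174) = -177*I*√58/58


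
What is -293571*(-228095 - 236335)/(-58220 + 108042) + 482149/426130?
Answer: 29049971557373189/10615324430 ≈ 2.7366e+6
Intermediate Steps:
-293571*(-228095 - 236335)/(-58220 + 108042) + 482149/426130 = -293571/(49822/(-464430)) + 482149*(1/426130) = -293571/(49822*(-1/464430)) + 482149/426130 = -293571/(-24911/232215) + 482149/426130 = -293571*(-232215/24911) + 482149/426130 = 68171589765/24911 + 482149/426130 = 29049971557373189/10615324430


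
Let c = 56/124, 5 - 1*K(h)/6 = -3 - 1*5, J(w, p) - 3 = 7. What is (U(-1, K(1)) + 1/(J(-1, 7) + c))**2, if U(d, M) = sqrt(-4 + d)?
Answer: -523919/104976 + 31*I*sqrt(5)/162 ≈ -4.9908 + 0.42789*I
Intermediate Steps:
J(w, p) = 10 (J(w, p) = 3 + 7 = 10)
K(h) = 78 (K(h) = 30 - 6*(-3 - 1*5) = 30 - 6*(-3 - 5) = 30 - 6*(-8) = 30 + 48 = 78)
c = 14/31 (c = 56*(1/124) = 14/31 ≈ 0.45161)
(U(-1, K(1)) + 1/(J(-1, 7) + c))**2 = (sqrt(-4 - 1) + 1/(10 + 14/31))**2 = (sqrt(-5) + 1/(324/31))**2 = (I*sqrt(5) + 31/324)**2 = (31/324 + I*sqrt(5))**2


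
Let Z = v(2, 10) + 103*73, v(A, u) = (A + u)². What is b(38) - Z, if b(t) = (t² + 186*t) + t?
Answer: 887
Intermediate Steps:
b(t) = t² + 187*t
Z = 7663 (Z = (2 + 10)² + 103*73 = 12² + 7519 = 144 + 7519 = 7663)
b(38) - Z = 38*(187 + 38) - 1*7663 = 38*225 - 7663 = 8550 - 7663 = 887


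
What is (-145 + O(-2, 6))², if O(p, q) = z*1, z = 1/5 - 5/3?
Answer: 4826809/225 ≈ 21453.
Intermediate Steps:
z = -22/15 (z = 1*(⅕) - 5*⅓ = ⅕ - 5/3 = -22/15 ≈ -1.4667)
O(p, q) = -22/15 (O(p, q) = -22/15*1 = -22/15)
(-145 + O(-2, 6))² = (-145 - 22/15)² = (-2197/15)² = 4826809/225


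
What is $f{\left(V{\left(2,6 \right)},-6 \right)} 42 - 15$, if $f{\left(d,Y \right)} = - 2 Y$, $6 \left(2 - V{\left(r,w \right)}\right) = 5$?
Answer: $489$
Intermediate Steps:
$V{\left(r,w \right)} = \frac{7}{6}$ ($V{\left(r,w \right)} = 2 - \frac{5}{6} = \frac{7}{6}$)
$f{\left(V{\left(2,6 \right)},-6 \right)} 42 - 15 = \left(-2\right) \left(-6\right) 42 - 15 = 12 \cdot 42 - 15 = 504 - 15 = 489$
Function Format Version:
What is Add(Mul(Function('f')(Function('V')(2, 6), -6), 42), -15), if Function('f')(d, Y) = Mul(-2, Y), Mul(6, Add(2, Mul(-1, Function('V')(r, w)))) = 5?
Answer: 489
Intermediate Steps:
Function('V')(r, w) = Rational(7, 6) (Function('V')(r, w) = Add(2, Mul(Rational(-1, 6), 5)) = Add(2, Rational(-5, 6)) = Rational(7, 6))
Add(Mul(Function('f')(Function('V')(2, 6), -6), 42), -15) = Add(Mul(Mul(-2, -6), 42), -15) = Add(Mul(12, 42), -15) = Add(504, -15) = 489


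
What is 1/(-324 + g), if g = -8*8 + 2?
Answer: -1/386 ≈ -0.0025907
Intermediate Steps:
g = -62 (g = -64 + 2 = -62)
1/(-324 + g) = 1/(-324 - 62) = 1/(-386) = -1/386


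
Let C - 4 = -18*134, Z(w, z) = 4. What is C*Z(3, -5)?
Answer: -9632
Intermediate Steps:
C = -2408 (C = 4 - 18*134 = 4 - 2412 = -2408)
C*Z(3, -5) = -2408*4 = -9632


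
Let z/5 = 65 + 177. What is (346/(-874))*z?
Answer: -209330/437 ≈ -479.02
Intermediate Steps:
z = 1210 (z = 5*(65 + 177) = 5*242 = 1210)
(346/(-874))*z = (346/(-874))*1210 = (346*(-1/874))*1210 = -173/437*1210 = -209330/437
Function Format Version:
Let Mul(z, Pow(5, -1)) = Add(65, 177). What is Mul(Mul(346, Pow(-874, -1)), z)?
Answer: Rational(-209330, 437) ≈ -479.02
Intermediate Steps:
z = 1210 (z = Mul(5, Add(65, 177)) = Mul(5, 242) = 1210)
Mul(Mul(346, Pow(-874, -1)), z) = Mul(Mul(346, Pow(-874, -1)), 1210) = Mul(Mul(346, Rational(-1, 874)), 1210) = Mul(Rational(-173, 437), 1210) = Rational(-209330, 437)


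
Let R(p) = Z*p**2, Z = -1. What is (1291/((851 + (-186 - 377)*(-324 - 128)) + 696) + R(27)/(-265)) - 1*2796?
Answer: -189510698738/67846095 ≈ -2793.2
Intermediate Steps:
R(p) = -p**2
(1291/((851 + (-186 - 377)*(-324 - 128)) + 696) + R(27)/(-265)) - 1*2796 = (1291/((851 + (-186 - 377)*(-324 - 128)) + 696) - 1*27**2/(-265)) - 1*2796 = (1291/((851 - 563*(-452)) + 696) - 1*729*(-1/265)) - 2796 = (1291/((851 + 254476) + 696) - 729*(-1/265)) - 2796 = (1291/(255327 + 696) + 729/265) - 2796 = (1291/256023 + 729/265) - 2796 = 186982882/67846095 - 2796 = -189510698738/67846095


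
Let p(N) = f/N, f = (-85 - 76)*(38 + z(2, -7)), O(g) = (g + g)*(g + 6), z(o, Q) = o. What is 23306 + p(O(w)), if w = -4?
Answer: 47417/2 ≈ 23709.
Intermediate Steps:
O(g) = 2*g*(6 + g) (O(g) = (2*g)*(6 + g) = 2*g*(6 + g))
f = -6440 (f = (-85 - 76)*(38 + 2) = -161*40 = -6440)
p(N) = -6440/N
23306 + p(O(w)) = 23306 - 6440*(-1/(8*(6 - 4))) = 23306 - 6440/(2*(-4)*2) = 23306 - 6440/(-16) = 23306 - 6440*(-1/16) = 23306 + 805/2 = 47417/2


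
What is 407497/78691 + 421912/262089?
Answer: 140001158425/20624045499 ≈ 6.7882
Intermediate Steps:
407497/78691 + 421912/262089 = 140001158425/20624045499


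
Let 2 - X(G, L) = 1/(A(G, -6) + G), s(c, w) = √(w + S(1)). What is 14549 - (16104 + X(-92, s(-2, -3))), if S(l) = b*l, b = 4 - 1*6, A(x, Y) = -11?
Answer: -160372/103 ≈ -1557.0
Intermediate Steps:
b = -2 (b = 4 - 6 = -2)
S(l) = -2*l
s(c, w) = √(-2 + w) (s(c, w) = √(w - 2*1) = √(w - 2) = √(-2 + w))
X(G, L) = 2 - 1/(-11 + G)
14549 - (16104 + X(-92, s(-2, -3))) = 14549 - (16104 + (-23 + 2*(-92))/(-11 - 92)) = 14549 - (16104 + (-23 - 184)/(-103)) = 14549 - (16104 - 1/103*(-207)) = 14549 - (16104 + 207/103) = 14549 - 1*1658919/103 = 14549 - 1658919/103 = -160372/103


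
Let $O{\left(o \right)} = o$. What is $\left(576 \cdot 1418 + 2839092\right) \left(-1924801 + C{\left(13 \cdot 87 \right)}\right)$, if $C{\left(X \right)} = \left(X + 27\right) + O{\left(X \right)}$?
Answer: $-7028434720320$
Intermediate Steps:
$C{\left(X \right)} = 27 + 2 X$ ($C{\left(X \right)} = \left(X + 27\right) + X = \left(27 + X\right) + X = 27 + 2 X$)
$\left(576 \cdot 1418 + 2839092\right) \left(-1924801 + C{\left(13 \cdot 87 \right)}\right) = \left(576 \cdot 1418 + 2839092\right) \left(-1924801 + \left(27 + 2 \cdot 13 \cdot 87\right)\right) = \left(816768 + 2839092\right) \left(-1924801 + \left(27 + 2 \cdot 1131\right)\right) = 3655860 \left(-1924801 + \left(27 + 2262\right)\right) = 3655860 \left(-1924801 + 2289\right) = 3655860 \left(-1922512\right) = -7028434720320$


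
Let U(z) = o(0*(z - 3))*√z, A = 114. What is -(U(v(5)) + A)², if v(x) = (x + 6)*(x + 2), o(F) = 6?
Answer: -15768 - 1368*√77 ≈ -27772.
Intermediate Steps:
v(x) = (2 + x)*(6 + x) (v(x) = (6 + x)*(2 + x) = (2 + x)*(6 + x))
U(z) = 6*√z
-(U(v(5)) + A)² = -(6*√(12 + 5² + 8*5) + 114)² = -(6*√(12 + 25 + 40) + 114)² = -(6*√77 + 114)² = -(114 + 6*√77)²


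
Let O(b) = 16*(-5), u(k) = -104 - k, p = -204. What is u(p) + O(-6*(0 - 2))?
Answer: 20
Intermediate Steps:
O(b) = -80
u(p) + O(-6*(0 - 2)) = (-104 - 1*(-204)) - 80 = (-104 + 204) - 80 = 100 - 80 = 20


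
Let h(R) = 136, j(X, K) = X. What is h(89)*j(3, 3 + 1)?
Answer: 408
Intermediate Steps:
h(89)*j(3, 3 + 1) = 136*3 = 408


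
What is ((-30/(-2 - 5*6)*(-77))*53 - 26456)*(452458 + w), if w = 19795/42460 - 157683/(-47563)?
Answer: -88545147882969911831/6462479936 ≈ -1.3701e+10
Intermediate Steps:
w = 1527345953/403904996 (w = 19795*(1/42460) - 157683*(-1/47563) = 3959/8492 + 157683/47563 = 1527345953/403904996 ≈ 3.7814)
((-30/(-2 - 5*6)*(-77))*53 - 26456)*(452458 + w) = ((-30/(-2 - 5*6)*(-77))*53 - 26456)*(452458 + 1527345953/403904996) = ((-30/(-2 - 30)*(-77))*53 - 26456)*(182751574026121/403904996) = ((-30/(-32)*(-77))*53 - 26456)*(182751574026121/403904996) = ((-30*(-1/32)*(-77))*53 - 26456)*(182751574026121/403904996) = (((15/16)*(-77))*53 - 26456)*(182751574026121/403904996) = (-1155/16*53 - 26456)*(182751574026121/403904996) = (-61215/16 - 26456)*(182751574026121/403904996) = -484511/16*182751574026121/403904996 = -88545147882969911831/6462479936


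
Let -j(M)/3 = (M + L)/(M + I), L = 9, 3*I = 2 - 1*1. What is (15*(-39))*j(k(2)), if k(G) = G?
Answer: 57915/7 ≈ 8273.6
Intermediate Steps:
I = ⅓ (I = (2 - 1*1)/3 = (2 - 1)/3 = (⅓)*1 = ⅓ ≈ 0.33333)
j(M) = -3*(9 + M)/(⅓ + M) (j(M) = -3*(M + 9)/(M + ⅓) = -3*(9 + M)/(⅓ + M))
(15*(-39))*j(k(2)) = (15*(-39))*(9*(-9 - 1*2)/(1 + 3*2)) = -5265*(-9 - 2)/(1 + 6) = -5265*(-11)/7 = -585*(-99/7) = 57915/7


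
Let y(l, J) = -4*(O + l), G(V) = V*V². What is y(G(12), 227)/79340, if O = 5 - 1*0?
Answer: -1733/19835 ≈ -0.087371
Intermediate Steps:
O = 5 (O = 5 + 0 = 5)
G(V) = V³
y(l, J) = -20 - 4*l (y(l, J) = -4*(5 + l) = -20 - 4*l)
y(G(12), 227)/79340 = (-20 - 4*12³)/79340 = (-20 - 4*1728)*(1/79340) = (-20 - 6912)*(1/79340) = -6932*1/79340 = -1733/19835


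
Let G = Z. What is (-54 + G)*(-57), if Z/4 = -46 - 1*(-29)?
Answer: 6954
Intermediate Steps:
Z = -68 (Z = 4*(-46 - 1*(-29)) = 4*(-46 + 29) = 4*(-17) = -68)
G = -68
(-54 + G)*(-57) = (-54 - 68)*(-57) = -122*(-57) = 6954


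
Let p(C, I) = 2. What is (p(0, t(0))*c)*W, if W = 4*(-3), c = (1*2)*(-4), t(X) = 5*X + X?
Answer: 192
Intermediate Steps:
t(X) = 6*X
c = -8 (c = 2*(-4) = -8)
W = -12
(p(0, t(0))*c)*W = (2*(-8))*(-12) = -16*(-12) = 192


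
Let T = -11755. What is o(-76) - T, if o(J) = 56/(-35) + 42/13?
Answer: 764181/65 ≈ 11757.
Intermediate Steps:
o(J) = 106/65 (o(J) = 56*(-1/35) + 42*(1/13) = -8/5 + 42/13 = 106/65)
o(-76) - T = 106/65 - 1*(-11755) = 106/65 + 11755 = 764181/65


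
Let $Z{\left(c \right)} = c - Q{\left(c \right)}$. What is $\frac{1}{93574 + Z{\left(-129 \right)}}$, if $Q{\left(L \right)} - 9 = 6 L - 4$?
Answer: $\frac{1}{94214} \approx 1.0614 \cdot 10^{-5}$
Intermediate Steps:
$Q{\left(L \right)} = 5 + 6 L$ ($Q{\left(L \right)} = 9 + \left(6 L - 4\right) = 9 + \left(-4 + 6 L\right) = 5 + 6 L$)
$Z{\left(c \right)} = -5 - 5 c$ ($Z{\left(c \right)} = c - \left(5 + 6 c\right) = -5 - 5 c$)
$\frac{1}{93574 + Z{\left(-129 \right)}} = \frac{1}{93574 - -640} = \frac{1}{93574 + \left(-5 + 645\right)} = \frac{1}{93574 + 640} = \frac{1}{94214}$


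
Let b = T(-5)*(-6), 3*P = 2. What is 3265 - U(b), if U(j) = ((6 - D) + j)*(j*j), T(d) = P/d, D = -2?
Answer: 407421/125 ≈ 3259.4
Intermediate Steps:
P = 2/3 (P = (1/3)*2 = 2/3 ≈ 0.66667)
T(d) = 2/(3*d)
b = 4/5 (b = ((2/3)/(-5))*(-6) = ((2/3)*(-1/5))*(-6) = -2/15*(-6) = 4/5 ≈ 0.80000)
U(j) = j**2*(8 + j) (U(j) = ((6 - 1*(-2)) + j)*(j*j) = ((6 + 2) + j)*j**2 = (8 + j)*j**2 = j**2*(8 + j))
3265 - U(b) = 3265 - (4/5)**2*(8 + 4/5) = 3265 - 16*44/(25*5) = 3265 - 1*704/125 = 3265 - 704/125 = 407421/125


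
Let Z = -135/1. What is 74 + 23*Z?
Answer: -3031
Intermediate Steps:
Z = -135 (Z = -135*1 = -135)
74 + 23*Z = 74 + 23*(-135) = 74 - 3105 = -3031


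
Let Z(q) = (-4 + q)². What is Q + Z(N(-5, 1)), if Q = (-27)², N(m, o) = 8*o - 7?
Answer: 738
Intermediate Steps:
N(m, o) = -7 + 8*o
Q = 729
Q + Z(N(-5, 1)) = 729 + (-4 + (-7 + 8*1))² = 729 + (-4 + (-7 + 8))² = 729 + (-4 + 1)² = 729 + (-3)² = 729 + 9 = 738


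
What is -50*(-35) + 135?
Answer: 1885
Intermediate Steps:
-50*(-35) + 135 = 1750 + 135 = 1885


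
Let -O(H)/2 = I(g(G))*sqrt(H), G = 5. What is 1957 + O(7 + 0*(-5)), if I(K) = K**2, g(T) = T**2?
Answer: 1957 - 1250*sqrt(7) ≈ -1350.2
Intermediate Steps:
O(H) = -1250*sqrt(H) (O(H) = -2*(5**2)**2*sqrt(H) = -2*25**2*sqrt(H) = -1250*sqrt(H))
1957 + O(7 + 0*(-5)) = 1957 - 1250*sqrt(7 + 0*(-5)) = 1957 - 1250*sqrt(7 + 0) = 1957 - 1250*sqrt(7)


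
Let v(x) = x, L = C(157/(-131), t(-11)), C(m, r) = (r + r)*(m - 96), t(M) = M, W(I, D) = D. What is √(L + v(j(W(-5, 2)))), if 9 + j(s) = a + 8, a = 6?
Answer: √36782311/131 ≈ 46.297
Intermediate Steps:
C(m, r) = 2*r*(-96 + m) (C(m, r) = (2*r)*(-96 + m) = 2*r*(-96 + m))
j(s) = 5 (j(s) = -9 + (6 + 8) = -9 + 14 = 5)
L = 280126/131 (L = 2*(-11)*(-96 + 157/(-131)) = 2*(-11)*(-96 + 157*(-1/131)) = 2*(-11)*(-96 - 157/131) = 2*(-11)*(-12733/131) = 280126/131 ≈ 2138.4)
√(L + v(j(W(-5, 2)))) = √(280126/131 + 5) = √(280781/131) = √36782311/131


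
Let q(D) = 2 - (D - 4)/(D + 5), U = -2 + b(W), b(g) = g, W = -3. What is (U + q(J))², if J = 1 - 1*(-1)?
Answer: 361/49 ≈ 7.3673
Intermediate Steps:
J = 2 (J = 1 + 1 = 2)
U = -5 (U = -2 - 3 = -5)
q(D) = 2 - (-4 + D)/(5 + D)
(U + q(J))² = (-5 + (14 + 2)/(5 + 2))² = (-5 + 16/7)² = (-19/7)² = 361/49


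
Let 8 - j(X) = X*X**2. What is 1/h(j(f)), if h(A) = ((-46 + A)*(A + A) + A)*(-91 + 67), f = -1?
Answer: 1/15768 ≈ 6.3420e-5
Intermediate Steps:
j(X) = 8 - X**3 (j(X) = 8 - X*X**2 = 8 - X**3)
h(A) = -24*A - 48*A*(-46 + A) (h(A) = ((-46 + A)*(2*A) + A)*(-24) = (2*A*(-46 + A) + A)*(-24) = (A + 2*A*(-46 + A))*(-24) = -24*A - 48*A*(-46 + A))
1/h(j(f)) = 1/(24*(8 - 1*(-1)**3)*(91 - 2*(8 - 1*(-1)**3))) = 1/(24*(8 - 1*(-1))*(91 - 2*(8 - 1*(-1)))) = 1/(24*(8 + 1)*(91 - 2*(8 + 1))) = 1/(24*9*(91 - 2*9)) = 1/(24*9*(91 - 18)) = 1/(24*9*73) = 1/15768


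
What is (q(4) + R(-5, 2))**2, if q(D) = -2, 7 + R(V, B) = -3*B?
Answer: 225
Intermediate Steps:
R(V, B) = -7 - 3*B
(q(4) + R(-5, 2))**2 = (-2 + (-7 - 3*2))**2 = (-2 + (-7 - 6))**2 = (-2 - 13)**2 = (-15)**2 = 225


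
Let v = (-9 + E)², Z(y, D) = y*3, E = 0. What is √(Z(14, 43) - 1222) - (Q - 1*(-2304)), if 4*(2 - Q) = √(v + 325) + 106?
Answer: -4559/2 + √406/4 + 2*I*√295 ≈ -2274.5 + 34.351*I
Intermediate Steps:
Z(y, D) = 3*y
v = 81 (v = (-9 + 0)² = (-9)² = 81)
Q = -49/2 - √406/4 (Q = 2 - (√(81 + 325) + 106)/4 = 2 - (√406 + 106)/4 = 2 - (106 + √406)/4 = 2 + (-53/2 - √406/4) = -49/2 - √406/4 ≈ -29.537)
√(Z(14, 43) - 1222) - (Q - 1*(-2304)) = √(3*14 - 1222) - ((-49/2 - √406/4) - 1*(-2304)) = √(42 - 1222) - ((-49/2 - √406/4) + 2304) = √(-1180) - (4559/2 - √406/4) = 2*I*√295 + (-4559/2 + √406/4) = -4559/2 + √406/4 + 2*I*√295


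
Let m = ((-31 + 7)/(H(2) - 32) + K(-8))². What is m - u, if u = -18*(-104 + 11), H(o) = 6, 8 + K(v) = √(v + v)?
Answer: -277146/169 - 736*I/13 ≈ -1639.9 - 56.615*I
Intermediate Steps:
K(v) = -8 + √2*√v (K(v) = -8 + √(v + v) = -8 + √(2*v) = -8 + √2*√v)
m = (-92/13 + 4*I)² (m = ((-31 + 7)/(6 - 32) + (-8 + √2*√(-8)))² = (-24/(-26) + (-8 + √2*(2*I*√2)))² = (-24*(-1/26) + (-8 + 4*I))² = (12/13 + (-8 + 4*I))² = (-92/13 + 4*I)² ≈ 34.083 - 56.615*I)
u = 1674 (u = -18*(-93) = 1674)
m - u = (5760/169 - 736*I/13) - 1*1674 = (5760/169 - 736*I/13) - 1674 = -277146/169 - 736*I/13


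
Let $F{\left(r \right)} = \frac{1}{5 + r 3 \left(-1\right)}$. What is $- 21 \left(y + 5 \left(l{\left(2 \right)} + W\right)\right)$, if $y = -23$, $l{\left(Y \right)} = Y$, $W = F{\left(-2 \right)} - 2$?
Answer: $\frac{5208}{11} \approx 473.45$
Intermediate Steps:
$F{\left(r \right)} = \frac{1}{5 - 3 r}$ ($F{\left(r \right)} = \frac{1}{5 + 3 r \left(-1\right)} = \frac{1}{5 - 3 r}$)
$W = - \frac{21}{11}$ ($W = - \frac{1}{-5 + 3 \left(-2\right)} - 2 = - \frac{1}{-5 - 6} - 2 = - \frac{1}{-11} - 2 = \left(-1\right) \left(- \frac{1}{11}\right) - 2 = \frac{1}{11} - 2 = - \frac{21}{11} \approx -1.9091$)
$- 21 \left(y + 5 \left(l{\left(2 \right)} + W\right)\right) = - 21 \left(-23 + 5 \left(2 - \frac{21}{11}\right)\right) = - 21 \left(-23 + 5 \cdot \frac{1}{11}\right) = - 21 \left(-23 + \frac{5}{11}\right) = \left(-21\right) \left(- \frac{248}{11}\right) = \frac{5208}{11}$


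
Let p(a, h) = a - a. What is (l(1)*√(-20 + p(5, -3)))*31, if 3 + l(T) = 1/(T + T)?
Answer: -155*I*√5 ≈ -346.59*I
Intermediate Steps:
l(T) = -3 + 1/(2*T) (l(T) = -3 + 1/(T + T) = -3 + 1/(2*T))
p(a, h) = 0
(l(1)*√(-20 + p(5, -3)))*31 = ((-3 + (½)/1)*√(-20 + 0))*31 = ((-3 + (½)*1)*√(-20))*31 = ((-3 + ½)*(2*I*√5))*31 = -5*I*√5*31 = -155*I*√5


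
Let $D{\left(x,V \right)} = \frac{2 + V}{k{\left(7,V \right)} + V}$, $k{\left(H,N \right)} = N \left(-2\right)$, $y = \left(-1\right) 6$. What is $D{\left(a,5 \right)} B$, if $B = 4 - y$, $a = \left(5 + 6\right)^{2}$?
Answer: $-14$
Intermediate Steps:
$y = -6$
$k{\left(H,N \right)} = - 2 N$
$a = 121$ ($a = 11^{2} = 121$)
$D{\left(x,V \right)} = - \frac{2 + V}{V}$ ($D{\left(x,V \right)} = \frac{2 + V}{- 2 V + V} = \frac{2 + V}{\left(-1\right) V} = \left(2 + V\right) \left(- \frac{1}{V}\right) = - \frac{2 + V}{V}$)
$B = 10$ ($B = 4 - -6 = 4 + 6 = 10$)
$D{\left(a,5 \right)} B = \frac{-2 - 5}{5} \cdot 10 = \frac{1}{5} \left(-7\right) 10 = \left(- \frac{7}{5}\right) 10 = -14$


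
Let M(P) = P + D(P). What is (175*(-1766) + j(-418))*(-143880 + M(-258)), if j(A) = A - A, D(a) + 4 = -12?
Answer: 44550793700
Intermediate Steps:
D(a) = -16 (D(a) = -4 - 12 = -16)
j(A) = 0
M(P) = -16 + P (M(P) = P - 16 = -16 + P)
(175*(-1766) + j(-418))*(-143880 + M(-258)) = (175*(-1766) + 0)*(-143880 + (-16 - 258)) = (-309050 + 0)*(-143880 - 274) = -309050*(-144154) = 44550793700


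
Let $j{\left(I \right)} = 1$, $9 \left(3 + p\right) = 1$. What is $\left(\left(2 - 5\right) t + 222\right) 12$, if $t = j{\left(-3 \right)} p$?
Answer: $2768$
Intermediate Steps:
$p = - \frac{26}{9}$ ($p = -3 + \frac{1}{9} \cdot 1 = -3 + \frac{1}{9} = - \frac{26}{9} \approx -2.8889$)
$t = - \frac{26}{9}$ ($t = 1 \left(- \frac{26}{9}\right) = - \frac{26}{9} \approx -2.8889$)
$\left(\left(2 - 5\right) t + 222\right) 12 = \left(\left(2 - 5\right) \left(- \frac{26}{9}\right) + 222\right) 12 = \left(\left(-3\right) \left(- \frac{26}{9}\right) + 222\right) 12 = \left(\frac{26}{3} + 222\right) 12 = \frac{692}{3} \cdot 12 = 2768$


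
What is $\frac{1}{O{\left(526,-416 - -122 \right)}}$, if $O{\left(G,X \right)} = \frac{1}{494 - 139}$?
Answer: $355$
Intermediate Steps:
$O{\left(G,X \right)} = \frac{1}{355}$
$\frac{1}{O{\left(526,-416 - -122 \right)}} = \frac{1}{\frac{1}{355}} = 355$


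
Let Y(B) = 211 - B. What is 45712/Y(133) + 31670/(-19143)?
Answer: 145432426/248859 ≈ 584.40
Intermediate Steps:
45712/Y(133) + 31670/(-19143) = 45712/(211 - 1*133) + 31670/(-19143) = 45712/(211 - 133) + 31670*(-1/19143) = 45712/78 - 31670/19143 = 45712*(1/78) - 31670/19143 = 22856/39 - 31670/19143 = 145432426/248859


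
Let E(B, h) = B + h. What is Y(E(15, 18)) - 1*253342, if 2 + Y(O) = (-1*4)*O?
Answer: -253476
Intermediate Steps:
Y(O) = -2 - 4*O (Y(O) = -2 + (-1*4)*O = -2 - 4*O)
Y(E(15, 18)) - 1*253342 = (-2 - 4*(15 + 18)) - 1*253342 = (-2 - 4*33) - 253342 = (-2 - 132) - 253342 = -134 - 253342 = -253476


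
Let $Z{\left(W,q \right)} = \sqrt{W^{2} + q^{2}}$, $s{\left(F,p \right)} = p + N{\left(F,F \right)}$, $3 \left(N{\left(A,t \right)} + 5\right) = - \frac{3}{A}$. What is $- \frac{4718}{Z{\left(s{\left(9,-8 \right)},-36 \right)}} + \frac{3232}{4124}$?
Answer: $\frac{808}{1031} - \frac{21231 \sqrt{1189}}{5945} \approx -122.36$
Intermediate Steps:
$N{\left(A,t \right)} = -5 - \frac{1}{A}$ ($N{\left(A,t \right)} = -5 + \frac{\left(-3\right) \frac{1}{A}}{3} = -5 - \frac{1}{A}$)
$s{\left(F,p \right)} = -5 + p - \frac{1}{F}$ ($s{\left(F,p \right)} = p - \left(5 + \frac{1}{F}\right) = -5 + p - \frac{1}{F}$)
$- \frac{4718}{Z{\left(s{\left(9,-8 \right)},-36 \right)}} + \frac{3232}{4124} = - \frac{4718}{\sqrt{\left(-5 - 8 - \frac{1}{9}\right)^{2} + \left(-36\right)^{2}}} + \frac{3232}{4124} = - \frac{4718}{\sqrt{\left(-5 - 8 - \frac{1}{9}\right)^{2} + 1296}} + 3232 \cdot \frac{1}{4124} = - \frac{4718}{\sqrt{\left(-5 - 8 - \frac{1}{9}\right)^{2} + 1296}} + \frac{808}{1031} = - \frac{4718}{\sqrt{\left(- \frac{118}{9}\right)^{2} + 1296}} + \frac{808}{1031} = - \frac{4718}{\sqrt{\frac{13924}{81} + 1296}} + \frac{808}{1031} = - \frac{4718}{\sqrt{\frac{118900}{81}}} + \frac{808}{1031} = - \frac{4718}{\frac{10}{9} \sqrt{1189}} + \frac{808}{1031} = - 4718 \frac{9 \sqrt{1189}}{11890} + \frac{808}{1031} = - \frac{21231 \sqrt{1189}}{5945} + \frac{808}{1031} = \frac{808}{1031} - \frac{21231 \sqrt{1189}}{5945}$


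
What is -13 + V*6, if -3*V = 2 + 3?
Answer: -23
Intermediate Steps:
V = -5/3 (V = -(2 + 3)/3 = -1/3*5 = -5/3 ≈ -1.6667)
-13 + V*6 = -13 - 5/3*6 = -13 - 10 = -23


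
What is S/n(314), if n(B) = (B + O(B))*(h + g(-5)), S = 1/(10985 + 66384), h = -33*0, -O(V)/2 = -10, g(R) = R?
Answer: -1/129206230 ≈ -7.7396e-9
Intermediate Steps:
O(V) = 20 (O(V) = -2*(-10) = 20)
h = 0
S = 1/77369 ≈ 1.2925e-5
n(B) = -100 - 5*B (n(B) = (B + 20)*(0 - 5) = (20 + B)*(-5) = -100 - 5*B)
S/n(314) = 1/(77369*(-100 - 5*314)) = 1/(77369*(-100 - 1570)) = (1/77369)/(-1670) = (1/77369)*(-1/1670) = -1/129206230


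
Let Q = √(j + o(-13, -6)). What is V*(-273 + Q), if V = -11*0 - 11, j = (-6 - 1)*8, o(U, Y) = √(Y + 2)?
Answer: 3003 - 11*√(-56 + 2*I) ≈ 3001.5 - 82.33*I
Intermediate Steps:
o(U, Y) = √(2 + Y)
j = -56 (j = -7*8 = -56)
Q = √(-56 + 2*I) (Q = √(-56 + √(2 - 6)) = √(-56 + √(-4)) = √(-56 + 2*I) ≈ 0.13361 + 7.4845*I)
V = -11 (V = 0 - 11 = -11)
V*(-273 + Q) = -11*(-273 + √(-56 + 2*I)) = 3003 - 11*√(-56 + 2*I)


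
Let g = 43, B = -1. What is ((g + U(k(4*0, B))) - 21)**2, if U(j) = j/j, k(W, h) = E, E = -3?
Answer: 529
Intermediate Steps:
k(W, h) = -3
U(j) = 1
((g + U(k(4*0, B))) - 21)**2 = ((43 + 1) - 21)**2 = (44 - 21)**2 = 23**2 = 529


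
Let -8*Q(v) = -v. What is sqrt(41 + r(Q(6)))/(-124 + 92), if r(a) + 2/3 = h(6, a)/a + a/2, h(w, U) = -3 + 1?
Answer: -sqrt(5478)/384 ≈ -0.19274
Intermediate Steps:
Q(v) = v/8 (Q(v) = -(-1)*v/8 = v/8)
h(w, U) = -2
r(a) = -2/3 + a/2 - 2/a (r(a) = -2/3 + (-2/a + a/2) = -2/3 + (a/2 - 2/a) = -2/3 + a/2 - 2/a)
sqrt(41 + r(Q(6)))/(-124 + 92) = sqrt(41 + (-2/3 + ((1/8)*6)/2 - 2/((1/8)*6)))/(-124 + 92) = sqrt(41 + (-2/3 + (1/2)*(3/4) - 2/3/4))/(-32) = -sqrt(41 + (-2/3 + 3/8 - 2*4/3))/32 = -sqrt(41 + (-2/3 + 3/8 - 8/3))/32 = -sqrt(41 - 71/24)/32 = -sqrt(5478)/384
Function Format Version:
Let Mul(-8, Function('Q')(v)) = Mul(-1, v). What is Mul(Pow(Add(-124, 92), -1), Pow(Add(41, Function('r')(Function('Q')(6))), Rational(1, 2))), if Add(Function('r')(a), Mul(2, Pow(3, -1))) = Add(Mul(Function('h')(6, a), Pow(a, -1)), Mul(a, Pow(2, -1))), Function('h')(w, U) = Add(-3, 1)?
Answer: Mul(Rational(-1, 384), Pow(5478, Rational(1, 2))) ≈ -0.19274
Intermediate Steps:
Function('Q')(v) = Mul(Rational(1, 8), v) (Function('Q')(v) = Mul(Rational(-1, 8), Mul(-1, v)) = Mul(Rational(1, 8), v))
Function('h')(w, U) = -2
Function('r')(a) = Add(Rational(-2, 3), Mul(Rational(1, 2), a), Mul(-2, Pow(a, -1))) (Function('r')(a) = Add(Rational(-2, 3), Add(Mul(-2, Pow(a, -1)), Mul(a, Pow(2, -1)))) = Add(Rational(-2, 3), Add(Mul(-2, Pow(a, -1)), Mul(a, Rational(1, 2)))) = Add(Rational(-2, 3), Add(Mul(-2, Pow(a, -1)), Mul(Rational(1, 2), a))) = Add(Rational(-2, 3), Add(Mul(Rational(1, 2), a), Mul(-2, Pow(a, -1)))) = Add(Rational(-2, 3), Mul(Rational(1, 2), a), Mul(-2, Pow(a, -1))))
Mul(Pow(Add(-124, 92), -1), Pow(Add(41, Function('r')(Function('Q')(6))), Rational(1, 2))) = Mul(Pow(Add(-124, 92), -1), Pow(Add(41, Add(Rational(-2, 3), Mul(Rational(1, 2), Mul(Rational(1, 8), 6)), Mul(-2, Pow(Mul(Rational(1, 8), 6), -1)))), Rational(1, 2))) = Mul(Pow(-32, -1), Pow(Add(41, Add(Rational(-2, 3), Mul(Rational(1, 2), Rational(3, 4)), Mul(-2, Pow(Rational(3, 4), -1)))), Rational(1, 2))) = Mul(Rational(-1, 32), Pow(Add(41, Add(Rational(-2, 3), Rational(3, 8), Mul(-2, Rational(4, 3)))), Rational(1, 2))) = Mul(Rational(-1, 32), Pow(Add(41, Add(Rational(-2, 3), Rational(3, 8), Rational(-8, 3))), Rational(1, 2))) = Mul(Rational(-1, 32), Pow(Add(41, Rational(-71, 24)), Rational(1, 2))) = Mul(Rational(-1, 32), Pow(Rational(913, 24), Rational(1, 2))) = Mul(Rational(-1, 32), Mul(Rational(1, 12), Pow(5478, Rational(1, 2)))) = Mul(Rational(-1, 384), Pow(5478, Rational(1, 2)))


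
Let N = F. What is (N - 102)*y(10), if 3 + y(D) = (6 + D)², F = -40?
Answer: -35926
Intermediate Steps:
N = -40
y(D) = -3 + (6 + D)²
(N - 102)*y(10) = (-40 - 102)*(-3 + (6 + 10)²) = -142*(-3 + 16²) = -142*(-3 + 256) = -142*253 = -35926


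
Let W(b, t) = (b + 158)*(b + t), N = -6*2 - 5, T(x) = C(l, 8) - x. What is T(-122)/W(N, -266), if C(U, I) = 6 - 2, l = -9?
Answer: -42/13301 ≈ -0.0031577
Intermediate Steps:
C(U, I) = 4
T(x) = 4 - x
N = -17 (N = -12 - 5 = -17)
W(b, t) = (158 + b)*(b + t)
T(-122)/W(N, -266) = (4 - 1*(-122))/((-17)² + 158*(-17) + 158*(-266) - 17*(-266)) = (4 + 122)/(289 - 2686 - 42028 + 4522) = 126/(-39903) = 126*(-1/39903) = -42/13301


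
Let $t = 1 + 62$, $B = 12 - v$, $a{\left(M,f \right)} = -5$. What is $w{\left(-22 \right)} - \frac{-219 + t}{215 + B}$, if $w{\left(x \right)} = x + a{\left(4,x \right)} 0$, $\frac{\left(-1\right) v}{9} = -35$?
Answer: $- \frac{523}{22} \approx -23.773$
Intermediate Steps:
$v = 315$ ($v = \left(-9\right) \left(-35\right) = 315$)
$B = -303$ ($B = 12 - 315 = -303$)
$t = 63$
$w{\left(x \right)} = x$ ($w{\left(x \right)} = x - 0 = x + 0 = x$)
$w{\left(-22 \right)} - \frac{-219 + t}{215 + B} = -22 - \frac{-219 + 63}{215 - 303} = -22 - - \frac{156}{-88} = -22 - \left(-156\right) \left(- \frac{1}{88}\right) = -22 - \frac{39}{22} = - \frac{523}{22}$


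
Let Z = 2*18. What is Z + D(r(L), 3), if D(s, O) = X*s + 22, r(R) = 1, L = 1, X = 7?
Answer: 65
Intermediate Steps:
Z = 36
D(s, O) = 22 + 7*s (D(s, O) = 7*s + 22 = 22 + 7*s)
Z + D(r(L), 3) = 36 + (22 + 7*1) = 36 + (22 + 7) = 36 + 29 = 65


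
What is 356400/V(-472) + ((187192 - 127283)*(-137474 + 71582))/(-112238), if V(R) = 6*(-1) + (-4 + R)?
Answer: 465676215474/13524679 ≈ 34432.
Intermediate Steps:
V(R) = -10 + R (V(R) = -6 + (-4 + R) = -10 + R)
356400/V(-472) + ((187192 - 127283)*(-137474 + 71582))/(-112238) = 356400/(-10 - 472) + ((187192 - 127283)*(-137474 + 71582))/(-112238) = 356400/(-482) + (59909*(-65892))*(-1/112238) = 356400*(-1/482) - 3947523828*(-1/112238) = -178200/241 + 1973761914/56119 = 465676215474/13524679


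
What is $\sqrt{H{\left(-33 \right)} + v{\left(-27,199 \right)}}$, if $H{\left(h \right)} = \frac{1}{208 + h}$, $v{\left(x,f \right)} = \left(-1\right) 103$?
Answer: $\frac{2 i \sqrt{31542}}{35} \approx 10.149 i$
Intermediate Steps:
$v{\left(x,f \right)} = -103$
$\sqrt{H{\left(-33 \right)} + v{\left(-27,199 \right)}} = \sqrt{\frac{1}{208 - 33} - 103} = \sqrt{\frac{1}{175} - 103} = \sqrt{- \frac{18024}{175}} = \frac{2 i \sqrt{31542}}{35}$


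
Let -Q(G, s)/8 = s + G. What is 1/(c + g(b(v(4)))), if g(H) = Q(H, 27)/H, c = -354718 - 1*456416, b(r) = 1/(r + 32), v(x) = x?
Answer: -1/818918 ≈ -1.2211e-6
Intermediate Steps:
Q(G, s) = -8*G - 8*s (Q(G, s) = -8*(s + G) = -8*(G + s) = -8*G - 8*s)
b(r) = 1/(32 + r)
c = -811134 (c = -354718 - 456416 = -811134)
g(H) = (-216 - 8*H)/H (g(H) = (-8*H - 8*27)/H = (-8*H - 216)/H = (-216 - 8*H)/H)
1/(c + g(b(v(4)))) = 1/(-811134 + (-8 - 216/(1/(32 + 4)))) = 1/(-811134 + (-8 - 216/(1/36))) = 1/(-811134 + (-8 - 216/1/36)) = 1/(-811134 + (-8 - 216*36)) = 1/(-811134 + (-8 - 7776)) = 1/(-811134 - 7784) = 1/(-818918) = -1/818918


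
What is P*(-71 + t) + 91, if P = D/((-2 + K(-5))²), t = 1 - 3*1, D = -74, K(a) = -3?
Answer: 7677/25 ≈ 307.08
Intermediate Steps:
t = -2 (t = 1 - 3 = -2)
P = -74/25 (P = -74/(-2 - 3)² = -74/((-5)²) = -74/25 ≈ -2.9600)
P*(-71 + t) + 91 = -74*(-71 - 2)/25 + 91 = -74/25*(-73) + 91 = 5402/25 + 91 = 7677/25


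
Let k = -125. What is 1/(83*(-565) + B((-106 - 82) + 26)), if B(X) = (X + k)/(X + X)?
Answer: -324/15193693 ≈ -2.1325e-5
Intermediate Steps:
B(X) = (-125 + X)/(2*X) (B(X) = (X - 125)/(X + X) = (-125 + X)/((2*X)) = (-125 + X)*(1/(2*X)) = (-125 + X)/(2*X))
1/(83*(-565) + B((-106 - 82) + 26)) = 1/(83*(-565) + (-125 + ((-106 - 82) + 26))/(2*((-106 - 82) + 26))) = 1/(-46895 + (-125 + (-188 + 26))/(2*(-188 + 26))) = 1/(-46895 + (1/2)*(-125 - 162)/(-162)) = 1/(-46895 + (1/2)*(-1/162)*(-287)) = 1/(-46895 + 287/324) = 1/(-15193693/324) = -324/15193693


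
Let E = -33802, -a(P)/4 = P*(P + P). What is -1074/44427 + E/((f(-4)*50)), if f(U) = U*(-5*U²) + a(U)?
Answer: -252005309/71083200 ≈ -3.5452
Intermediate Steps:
a(P) = -8*P² (a(P) = -4*P*(P + P) = -4*P*2*P = -8*P²)
f(U) = -8*U² - 5*U³ (f(U) = U*(-5*U²) - 8*U² = -5*U³ - 8*U² = -8*U² - 5*U³)
-1074/44427 + E/((f(-4)*50)) = -1074/44427 - 33802*1/(800*(-8 - 5*(-4))) = -1074*1/44427 - 33802*1/(800*(-8 + 20)) = -358/14809 - 33802/((16*12)*50) = -358/14809 - 33802/(192*50) = -358/14809 - 33802/9600 = -358/14809 - 33802*1/9600 = -358/14809 - 16901/4800 = -252005309/71083200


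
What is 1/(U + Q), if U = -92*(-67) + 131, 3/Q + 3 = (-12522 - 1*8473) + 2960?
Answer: 18038/113549207 ≈ 0.00015886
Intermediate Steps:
Q = -3/18038 (Q = 3/(-3 + ((-12522 - 1*8473) + 2960)) = 3/(-3 + ((-12522 - 8473) + 2960)) = 3/(-3 + (-20995 + 2960)) = 3/(-3 - 18035) = 3/(-18038) = 3*(-1/18038) = -3/18038 ≈ -0.00016632)
U = 6295 (U = 6164 + 131 = 6295)
1/(U + Q) = 1/(6295 - 3/18038) = 1/(113549207/18038) = 18038/113549207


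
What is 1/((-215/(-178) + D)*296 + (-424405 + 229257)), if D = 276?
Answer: -89/10065408 ≈ -8.8422e-6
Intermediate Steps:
1/((-215/(-178) + D)*296 + (-424405 + 229257)) = 1/((-215/(-178) + 276)*296 + (-424405 + 229257)) = 1/((-215*(-1/178) + 276)*296 - 195148) = 1/((215/178 + 276)*296 - 195148) = 1/((49343/178)*296 - 195148) = 1/(7302764/89 - 195148) = 1/(-10065408/89) = -89/10065408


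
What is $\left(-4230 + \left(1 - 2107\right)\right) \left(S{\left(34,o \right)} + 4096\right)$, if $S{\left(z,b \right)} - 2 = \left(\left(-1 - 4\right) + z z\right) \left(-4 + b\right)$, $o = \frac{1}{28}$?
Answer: $\frac{20618928}{7} \approx 2.9456 \cdot 10^{6}$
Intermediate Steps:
$o = \frac{1}{28} \approx 0.035714$
$S{\left(z,b \right)} = 2 + \left(-5 + z^{2}\right) \left(-4 + b\right)$ ($S{\left(z,b \right)} = 2 + \left(\left(-1 - 4\right) + z z\right) \left(-4 + b\right) = 2 + \left(-5 + z^{2}\right) \left(-4 + b\right)$)
$\left(-4230 + \left(1 - 2107\right)\right) \left(S{\left(34,o \right)} + 4096\right) = \left(-4230 + \left(1 - 2107\right)\right) \left(\left(22 - \frac{5}{28} - 4 \cdot 34^{2} + \frac{34^{2}}{28}\right) + 4096\right) = \left(-4230 - 2106\right) \left(\left(22 - \frac{5}{28} - 4624 + \frac{1}{28} \cdot 1156\right) + 4096\right) = - 6336 \left(\left(22 - \frac{5}{28} - 4624 + \frac{289}{7}\right) + 4096\right) = - 6336 \left(- \frac{127705}{28} + 4096\right) = \left(-6336\right) \left(- \frac{13017}{28}\right) = \frac{20618928}{7}$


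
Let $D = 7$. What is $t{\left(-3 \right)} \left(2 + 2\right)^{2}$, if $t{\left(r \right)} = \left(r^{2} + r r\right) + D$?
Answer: $400$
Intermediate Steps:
$t{\left(r \right)} = 7 + 2 r^{2}$ ($t{\left(r \right)} = \left(r^{2} + r r\right) + 7 = \left(r^{2} + r^{2}\right) + 7 = 2 r^{2} + 7 = 7 + 2 r^{2}$)
$t{\left(-3 \right)} \left(2 + 2\right)^{2} = \left(7 + 2 \left(-3\right)^{2}\right) \left(2 + 2\right)^{2} = \left(7 + 2 \cdot 9\right) 4^{2} = \left(7 + 18\right) 16 = 25 \cdot 16 = 400$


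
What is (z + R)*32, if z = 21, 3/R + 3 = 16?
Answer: 8832/13 ≈ 679.38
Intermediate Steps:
R = 3/13 (R = 3/(-3 + 16) = 3/13 ≈ 0.23077)
(z + R)*32 = (21 + 3/13)*32 = (276/13)*32 = 8832/13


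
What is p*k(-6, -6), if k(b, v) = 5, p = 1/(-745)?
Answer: -1/149 ≈ -0.0067114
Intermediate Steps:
p = -1/745 ≈ -0.0013423
p*k(-6, -6) = -1/745*5 = -1/149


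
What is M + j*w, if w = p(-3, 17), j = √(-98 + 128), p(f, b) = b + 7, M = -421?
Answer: -421 + 24*√30 ≈ -289.55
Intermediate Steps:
p(f, b) = 7 + b
j = √30 ≈ 5.4772
w = 24 (w = 7 + 17 = 24)
M + j*w = -421 + √30*24 = -421 + 24*√30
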